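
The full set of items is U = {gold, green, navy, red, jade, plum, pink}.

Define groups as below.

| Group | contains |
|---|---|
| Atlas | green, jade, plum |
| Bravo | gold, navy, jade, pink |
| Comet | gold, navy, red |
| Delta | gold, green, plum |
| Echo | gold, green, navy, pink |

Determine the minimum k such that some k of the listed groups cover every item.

3

Atlas and Comet and Echo together: Atlas ∪ Comet ∪ Echo = {gold, green, navy, red, jade, plum, pink} — every item is covered.
Only Comet contains red, so Comet is forced; the remaining 4 items need at least 2 more groups (each remaining group adds at most 3) — so at least 3 groups are needed, and 3 is optimal.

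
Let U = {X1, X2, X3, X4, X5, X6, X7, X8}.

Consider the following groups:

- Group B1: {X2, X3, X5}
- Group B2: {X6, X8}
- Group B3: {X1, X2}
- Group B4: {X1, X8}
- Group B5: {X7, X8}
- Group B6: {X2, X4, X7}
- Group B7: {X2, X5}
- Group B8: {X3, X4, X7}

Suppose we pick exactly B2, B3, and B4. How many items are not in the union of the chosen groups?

4

Union of B2, B3, B4 = {X1, X2, X6, X8}.
Not covered: X3, X4, X5, X7 — 4 items.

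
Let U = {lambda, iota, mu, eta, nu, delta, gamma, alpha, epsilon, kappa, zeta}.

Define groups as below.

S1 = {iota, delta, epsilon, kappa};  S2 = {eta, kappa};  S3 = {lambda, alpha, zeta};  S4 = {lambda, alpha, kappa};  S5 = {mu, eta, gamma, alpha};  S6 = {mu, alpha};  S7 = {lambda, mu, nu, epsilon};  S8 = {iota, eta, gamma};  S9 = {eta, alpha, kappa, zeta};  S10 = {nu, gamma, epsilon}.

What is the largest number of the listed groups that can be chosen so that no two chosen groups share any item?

S2, S3, S10 are pairwise disjoint (S2={eta,kappa}; S3={lambda,alpha,zeta}; S10={nu,gamma,epsilon}).
Every remaining group overlaps one of these, and no 4 of the listed groups are pairwise disjoint, so 3 is the maximum.

3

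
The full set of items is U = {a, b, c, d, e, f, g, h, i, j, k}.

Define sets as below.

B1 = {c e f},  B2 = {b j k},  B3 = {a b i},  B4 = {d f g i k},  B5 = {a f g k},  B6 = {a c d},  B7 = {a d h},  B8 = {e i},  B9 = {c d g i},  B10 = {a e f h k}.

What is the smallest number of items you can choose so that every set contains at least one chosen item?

4

The 4 items {a, e, g, k} hit every set.
No choice of 3 items meets every set, so 4 is the minimum.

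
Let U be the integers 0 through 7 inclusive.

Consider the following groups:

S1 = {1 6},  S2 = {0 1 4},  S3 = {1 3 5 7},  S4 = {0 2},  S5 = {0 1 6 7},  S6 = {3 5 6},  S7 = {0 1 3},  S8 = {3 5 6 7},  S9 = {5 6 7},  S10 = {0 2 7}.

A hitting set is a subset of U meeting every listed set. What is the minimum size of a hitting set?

The 3 items {0, 6, 7} hit every group.
No choice of 2 items meets every group, so 3 is the minimum.

3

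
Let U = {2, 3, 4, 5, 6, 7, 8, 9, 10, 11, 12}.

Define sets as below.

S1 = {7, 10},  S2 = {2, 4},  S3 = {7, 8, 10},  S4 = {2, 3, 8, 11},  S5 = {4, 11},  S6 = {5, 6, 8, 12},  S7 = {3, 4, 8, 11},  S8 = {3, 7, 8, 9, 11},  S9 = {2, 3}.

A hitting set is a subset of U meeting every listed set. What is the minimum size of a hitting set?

Take H = {2, 8, 10, 11}. Each listed set contains at least one of these, so H is a hitting set of size 4.
The sets S1, S5, S6, S9 are pairwise disjoint, so any hitting set needs a separate item for each — at least 4. Hence 4 is optimal.

4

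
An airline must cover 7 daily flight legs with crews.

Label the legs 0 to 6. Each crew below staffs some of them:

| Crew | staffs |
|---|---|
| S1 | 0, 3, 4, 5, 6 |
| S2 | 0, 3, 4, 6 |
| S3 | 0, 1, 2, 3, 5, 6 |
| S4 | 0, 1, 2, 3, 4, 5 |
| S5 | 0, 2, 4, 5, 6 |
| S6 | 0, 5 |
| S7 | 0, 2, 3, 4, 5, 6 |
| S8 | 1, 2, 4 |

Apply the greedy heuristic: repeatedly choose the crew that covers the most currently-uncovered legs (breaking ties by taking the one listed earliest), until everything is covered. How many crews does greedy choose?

Greedy: pick S3 (covers 6 new) → pick S1 (covers 1 new). Total picks: 2.

2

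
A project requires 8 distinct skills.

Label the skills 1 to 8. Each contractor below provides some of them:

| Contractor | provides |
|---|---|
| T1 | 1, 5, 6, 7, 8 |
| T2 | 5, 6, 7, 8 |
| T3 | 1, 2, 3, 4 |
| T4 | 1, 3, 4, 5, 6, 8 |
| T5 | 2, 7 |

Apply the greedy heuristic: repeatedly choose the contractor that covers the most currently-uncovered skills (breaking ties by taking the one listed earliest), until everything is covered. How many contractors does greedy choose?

2

Greedy: pick T4 (covers 6 new) → pick T5 (covers 2 new). Total picks: 2.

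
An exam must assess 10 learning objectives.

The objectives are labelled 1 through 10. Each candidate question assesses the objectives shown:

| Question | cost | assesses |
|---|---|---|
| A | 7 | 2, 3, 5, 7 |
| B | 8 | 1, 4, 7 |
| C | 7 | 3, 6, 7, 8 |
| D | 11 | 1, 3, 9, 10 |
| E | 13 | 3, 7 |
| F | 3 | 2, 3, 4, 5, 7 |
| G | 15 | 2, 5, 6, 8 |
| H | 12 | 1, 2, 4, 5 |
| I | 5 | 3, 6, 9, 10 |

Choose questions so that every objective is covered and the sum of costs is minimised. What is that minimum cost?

21

C, D, F together cover every objective (C ∪ D ∪ F = {1, 2, 3, 4, 5, 6, 7, 8, 9, 10}); total cost 7 + 11 + 3 = 21.
The greedy pick F, I, C, B costs 23; no covering selection beats 21.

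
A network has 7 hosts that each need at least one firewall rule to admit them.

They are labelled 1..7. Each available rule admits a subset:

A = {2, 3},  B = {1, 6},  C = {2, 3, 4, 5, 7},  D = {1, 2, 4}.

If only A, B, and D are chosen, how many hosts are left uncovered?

2

Union of A, B, D = {1, 2, 3, 4, 6}.
Not covered: 5, 7 — 2 hosts.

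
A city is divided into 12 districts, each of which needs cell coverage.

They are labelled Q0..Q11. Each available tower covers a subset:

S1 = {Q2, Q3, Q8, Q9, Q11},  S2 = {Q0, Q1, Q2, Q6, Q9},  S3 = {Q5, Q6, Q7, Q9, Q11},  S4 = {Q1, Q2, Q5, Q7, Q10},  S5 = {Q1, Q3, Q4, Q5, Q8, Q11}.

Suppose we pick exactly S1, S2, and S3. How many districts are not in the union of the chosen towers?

2

Union of S1, S2, S3 = {Q0, Q1, Q2, Q3, Q5, Q6, Q7, Q8, Q9, Q11}.
Not covered: Q4, Q10 — 2 districts.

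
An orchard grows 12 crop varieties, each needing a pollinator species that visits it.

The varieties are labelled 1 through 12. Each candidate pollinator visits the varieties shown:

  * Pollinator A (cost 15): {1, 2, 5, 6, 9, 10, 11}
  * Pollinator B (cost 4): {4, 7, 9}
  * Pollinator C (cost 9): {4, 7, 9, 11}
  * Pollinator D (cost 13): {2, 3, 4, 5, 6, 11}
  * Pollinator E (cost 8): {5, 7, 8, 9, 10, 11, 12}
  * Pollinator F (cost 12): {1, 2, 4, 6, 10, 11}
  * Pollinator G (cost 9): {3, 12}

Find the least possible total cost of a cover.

29

E, F, G together cover every variety (E ∪ F ∪ G = {1, 2, 3, 4, 5, 6, 7, 8, 9, 10, 11, 12}); total cost 8 + 12 + 9 = 29.
No covering selection has total cost below 29.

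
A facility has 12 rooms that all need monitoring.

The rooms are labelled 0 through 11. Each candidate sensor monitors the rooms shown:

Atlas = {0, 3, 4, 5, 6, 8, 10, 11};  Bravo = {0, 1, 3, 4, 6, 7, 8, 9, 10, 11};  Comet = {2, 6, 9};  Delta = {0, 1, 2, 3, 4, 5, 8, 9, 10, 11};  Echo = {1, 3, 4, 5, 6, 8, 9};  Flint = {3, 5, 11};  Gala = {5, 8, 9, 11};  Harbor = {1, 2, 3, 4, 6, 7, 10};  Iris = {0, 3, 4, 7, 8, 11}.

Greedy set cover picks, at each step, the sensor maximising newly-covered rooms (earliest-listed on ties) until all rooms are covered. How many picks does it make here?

2

Greedy: pick Bravo (covers 10 new) → pick Delta (covers 2 new). Total picks: 2.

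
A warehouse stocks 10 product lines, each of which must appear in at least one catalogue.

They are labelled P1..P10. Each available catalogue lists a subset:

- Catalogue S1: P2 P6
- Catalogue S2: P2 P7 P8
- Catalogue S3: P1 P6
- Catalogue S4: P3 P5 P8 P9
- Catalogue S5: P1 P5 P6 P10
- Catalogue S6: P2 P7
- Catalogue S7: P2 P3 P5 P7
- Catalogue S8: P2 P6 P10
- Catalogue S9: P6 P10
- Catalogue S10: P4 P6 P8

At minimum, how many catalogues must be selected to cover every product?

S4 and S5 and S6 and S10 together: S4 ∪ S5 ∪ S6 ∪ S10 = {P1, P2, P3, P4, P5, P6, P7, P8, P9, P10} — every product is covered.
No 3 of the 10 catalogues cover everything (all 120 combinations miss at least one product), so 4 is optimal.

4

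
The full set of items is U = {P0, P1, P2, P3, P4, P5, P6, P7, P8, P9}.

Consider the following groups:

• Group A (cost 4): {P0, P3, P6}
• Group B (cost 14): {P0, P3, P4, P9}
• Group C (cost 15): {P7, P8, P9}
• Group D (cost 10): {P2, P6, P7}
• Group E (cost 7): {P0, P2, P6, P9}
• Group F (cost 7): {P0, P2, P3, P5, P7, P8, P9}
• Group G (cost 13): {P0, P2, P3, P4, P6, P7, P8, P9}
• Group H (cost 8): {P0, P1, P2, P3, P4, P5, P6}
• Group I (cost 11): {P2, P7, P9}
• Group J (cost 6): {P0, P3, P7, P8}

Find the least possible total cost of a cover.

F, H together cover every item (F ∪ H = {P0, P1, P2, P3, P4, P5, P6, P7, P8, P9}); total cost 7 + 8 = 15.
No covering selection has total cost below 15.

15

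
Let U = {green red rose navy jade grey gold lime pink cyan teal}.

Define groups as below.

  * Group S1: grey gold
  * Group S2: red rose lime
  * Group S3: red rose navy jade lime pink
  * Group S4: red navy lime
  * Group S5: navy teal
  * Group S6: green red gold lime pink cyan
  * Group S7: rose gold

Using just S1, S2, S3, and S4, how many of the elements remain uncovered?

Union of S1, S2, S3, S4 = {red, rose, navy, jade, grey, gold, lime, pink}.
Not covered: green, cyan, teal — 3 elements.

3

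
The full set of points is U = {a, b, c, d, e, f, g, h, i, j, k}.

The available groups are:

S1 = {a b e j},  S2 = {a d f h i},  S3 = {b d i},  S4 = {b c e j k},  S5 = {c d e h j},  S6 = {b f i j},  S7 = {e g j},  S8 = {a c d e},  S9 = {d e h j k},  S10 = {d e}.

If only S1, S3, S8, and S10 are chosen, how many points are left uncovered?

4

Union of S1, S3, S8, S10 = {a, b, c, d, e, i, j}.
Not covered: f, g, h, k — 4 points.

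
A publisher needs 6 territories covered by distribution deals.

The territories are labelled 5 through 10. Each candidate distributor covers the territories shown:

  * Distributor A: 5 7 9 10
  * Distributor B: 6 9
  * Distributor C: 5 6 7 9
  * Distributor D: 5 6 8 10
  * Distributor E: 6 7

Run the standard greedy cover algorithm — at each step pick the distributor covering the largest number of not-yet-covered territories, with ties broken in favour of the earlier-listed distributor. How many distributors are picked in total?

Greedy: pick A (covers 4 new) → pick D (covers 2 new). Total picks: 2.

2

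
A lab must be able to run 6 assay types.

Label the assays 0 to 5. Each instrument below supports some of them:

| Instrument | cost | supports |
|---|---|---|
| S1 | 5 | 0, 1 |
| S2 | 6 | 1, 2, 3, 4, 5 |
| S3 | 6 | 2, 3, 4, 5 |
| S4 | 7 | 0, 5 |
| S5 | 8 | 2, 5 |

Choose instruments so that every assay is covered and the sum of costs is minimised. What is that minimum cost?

11

S1, S3 together cover every assay (S1 ∪ S3 = {0, 1, 2, 3, 4, 5}); total cost 5 + 6 = 11.
No covering selection has total cost below 11.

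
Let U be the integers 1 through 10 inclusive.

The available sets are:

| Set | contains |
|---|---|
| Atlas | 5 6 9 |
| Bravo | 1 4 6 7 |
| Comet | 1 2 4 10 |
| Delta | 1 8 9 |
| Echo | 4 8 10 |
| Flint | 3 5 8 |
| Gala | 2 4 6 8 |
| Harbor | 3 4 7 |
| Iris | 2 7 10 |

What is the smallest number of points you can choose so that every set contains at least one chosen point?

Take H = {4, 6, 7, 8}. Each listed set contains at least one of these, so H is a hitting set of size 4.
No choice of 3 points meets every set, so 4 is the minimum.

4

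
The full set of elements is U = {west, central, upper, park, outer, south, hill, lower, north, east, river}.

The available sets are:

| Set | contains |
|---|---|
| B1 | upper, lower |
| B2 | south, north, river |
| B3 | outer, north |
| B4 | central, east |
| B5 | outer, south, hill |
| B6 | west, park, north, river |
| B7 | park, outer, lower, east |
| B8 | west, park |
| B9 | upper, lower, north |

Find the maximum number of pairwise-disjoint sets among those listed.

B1, B4, B5, B8 are pairwise disjoint (B1={upper,lower}; B4={central,east}; B5={outer,south,hill}; B8={west,park}).
Every remaining set overlaps one of these, and no 5 of the listed sets are pairwise disjoint, so 4 is the maximum.

4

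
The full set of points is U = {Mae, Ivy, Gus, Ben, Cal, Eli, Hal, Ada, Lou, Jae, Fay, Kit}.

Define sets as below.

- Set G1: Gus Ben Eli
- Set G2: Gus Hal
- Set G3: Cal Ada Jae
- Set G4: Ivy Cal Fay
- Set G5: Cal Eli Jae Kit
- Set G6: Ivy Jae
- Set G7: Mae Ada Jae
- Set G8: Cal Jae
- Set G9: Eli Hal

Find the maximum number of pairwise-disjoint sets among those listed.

3

G2, G4, G7 are pairwise disjoint (G2={Gus,Hal}; G4={Ivy,Cal,Fay}; G7={Mae,Ada,Jae}).
Every remaining set overlaps one of these, and no 4 of the listed sets are pairwise disjoint, so 3 is the maximum.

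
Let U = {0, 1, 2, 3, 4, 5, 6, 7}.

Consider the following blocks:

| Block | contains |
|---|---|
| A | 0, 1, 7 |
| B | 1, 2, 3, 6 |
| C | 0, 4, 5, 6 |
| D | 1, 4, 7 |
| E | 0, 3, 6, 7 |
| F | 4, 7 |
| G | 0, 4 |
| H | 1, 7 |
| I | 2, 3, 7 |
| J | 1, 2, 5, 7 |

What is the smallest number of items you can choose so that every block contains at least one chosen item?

3

T = {0, 2, 7} meets every block (each contains at least one member of T), and |T| = 3.
No choice of 2 items meets every block, so 3 is the minimum.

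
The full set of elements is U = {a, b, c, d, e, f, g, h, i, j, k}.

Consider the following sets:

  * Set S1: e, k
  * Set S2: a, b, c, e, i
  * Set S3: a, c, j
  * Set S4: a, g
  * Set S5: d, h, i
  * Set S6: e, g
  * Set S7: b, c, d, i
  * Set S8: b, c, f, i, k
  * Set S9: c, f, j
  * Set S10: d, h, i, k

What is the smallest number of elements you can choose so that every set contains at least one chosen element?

T = {c, d, g, k} meets every set (each contains at least one member of T), and |T| = 4.
The sets S1, S4, S5, S9 are pairwise disjoint, so any hitting set needs a separate element for each — at least 4. Hence 4 is optimal.

4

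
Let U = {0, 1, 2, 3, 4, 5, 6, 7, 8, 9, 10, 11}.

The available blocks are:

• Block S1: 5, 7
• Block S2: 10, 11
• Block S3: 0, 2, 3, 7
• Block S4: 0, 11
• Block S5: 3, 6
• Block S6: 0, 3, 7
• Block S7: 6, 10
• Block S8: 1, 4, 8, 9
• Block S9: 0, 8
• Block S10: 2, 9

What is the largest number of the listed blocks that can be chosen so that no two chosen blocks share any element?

S1, S2, S5, S9, S10 are pairwise disjoint (S1={5,7}; S2={10,11}; S5={3,6}; S9={0,8}; S10={2,9}).
Every remaining block overlaps one of these, and no 6 of the listed blocks are pairwise disjoint, so 5 is the maximum.

5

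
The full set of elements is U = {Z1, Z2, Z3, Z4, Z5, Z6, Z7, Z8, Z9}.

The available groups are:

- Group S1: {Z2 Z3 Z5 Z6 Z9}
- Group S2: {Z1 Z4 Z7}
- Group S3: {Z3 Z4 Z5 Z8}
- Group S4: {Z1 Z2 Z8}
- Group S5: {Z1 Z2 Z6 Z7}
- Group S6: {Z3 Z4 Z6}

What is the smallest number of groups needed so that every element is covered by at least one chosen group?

3

S1 and S2 and S4 together: S1 ∪ S2 ∪ S4 = {Z1, Z2, Z3, Z4, Z5, Z6, Z7, Z8, Z9} — every element is covered.
Only S1 contains Z9, so S1 is forced; the remaining 4 elements need at least 2 more groups (each remaining group adds at most 3) — so at least 3 groups are needed, and 3 is optimal.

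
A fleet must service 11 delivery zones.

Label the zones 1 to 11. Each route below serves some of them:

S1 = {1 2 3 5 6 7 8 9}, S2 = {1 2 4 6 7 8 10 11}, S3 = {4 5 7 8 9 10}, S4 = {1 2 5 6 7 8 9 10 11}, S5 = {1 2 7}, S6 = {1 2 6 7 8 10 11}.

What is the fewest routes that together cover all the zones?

Take {S1, S2}. Their union is {1, 2, 3, 4, 5, 6, 7, 8, 9, 10, 11}, which is all 11 zones.
No single route has all 11 zones (the largest, S4, has 9), so 2 is optimal.

2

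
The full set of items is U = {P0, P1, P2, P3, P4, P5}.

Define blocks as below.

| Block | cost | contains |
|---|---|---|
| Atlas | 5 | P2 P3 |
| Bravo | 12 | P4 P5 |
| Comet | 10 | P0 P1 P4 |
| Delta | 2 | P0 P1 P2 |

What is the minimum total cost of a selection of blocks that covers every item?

Atlas, Bravo, Delta together cover every item (Atlas ∪ Bravo ∪ Delta = {P0, P1, P2, P3, P4, P5}); total cost 5 + 12 + 2 = 19.
No covering selection has total cost below 19.

19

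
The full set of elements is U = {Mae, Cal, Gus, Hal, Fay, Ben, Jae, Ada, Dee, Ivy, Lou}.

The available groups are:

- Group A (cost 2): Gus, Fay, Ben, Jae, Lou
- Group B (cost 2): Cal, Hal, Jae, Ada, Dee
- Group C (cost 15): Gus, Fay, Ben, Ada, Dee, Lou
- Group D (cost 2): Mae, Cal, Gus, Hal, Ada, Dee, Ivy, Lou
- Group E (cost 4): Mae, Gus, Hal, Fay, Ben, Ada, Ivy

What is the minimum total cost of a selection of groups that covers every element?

4

A, D together cover every element (A ∪ D = {Mae, Cal, Gus, Hal, Fay, Ben, Jae, Ada, Dee, Ivy, Lou}); total cost 2 + 2 = 4.
No covering selection has total cost below 4.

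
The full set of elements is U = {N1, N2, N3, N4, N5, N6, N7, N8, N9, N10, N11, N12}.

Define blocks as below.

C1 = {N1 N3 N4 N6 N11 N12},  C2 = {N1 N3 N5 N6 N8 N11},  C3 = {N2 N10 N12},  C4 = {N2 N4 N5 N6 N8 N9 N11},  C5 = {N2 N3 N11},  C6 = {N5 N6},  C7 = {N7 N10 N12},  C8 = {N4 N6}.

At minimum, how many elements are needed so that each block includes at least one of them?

3

Take H = {N2, N6, N7}. Each listed block contains at least one of these, so H is a hitting set of size 3.
The blocks C5, C7, C8 are pairwise disjoint, so any hitting set needs a separate element for each — at least 3. Hence 3 is optimal.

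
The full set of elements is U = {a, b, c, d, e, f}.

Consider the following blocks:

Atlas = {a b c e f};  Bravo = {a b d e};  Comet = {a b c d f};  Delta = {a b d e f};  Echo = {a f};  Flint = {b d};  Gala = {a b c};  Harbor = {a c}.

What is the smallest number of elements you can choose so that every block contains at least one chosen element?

H = {a, b} meets every block (each contains at least one member of H), and |H| = 2.
The blocks Flint, Harbor are pairwise disjoint, so any hitting set needs a separate element for each — at least 2. Hence 2 is optimal.

2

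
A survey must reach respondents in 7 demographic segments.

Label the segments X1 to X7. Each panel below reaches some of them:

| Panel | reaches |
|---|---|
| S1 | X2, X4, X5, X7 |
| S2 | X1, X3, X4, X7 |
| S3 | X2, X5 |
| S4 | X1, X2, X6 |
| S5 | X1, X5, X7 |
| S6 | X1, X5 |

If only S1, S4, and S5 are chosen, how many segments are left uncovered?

1

Union of S1, S4, S5 = {X1, X2, X4, X5, X6, X7}.
Not covered: X3 — 1 segment.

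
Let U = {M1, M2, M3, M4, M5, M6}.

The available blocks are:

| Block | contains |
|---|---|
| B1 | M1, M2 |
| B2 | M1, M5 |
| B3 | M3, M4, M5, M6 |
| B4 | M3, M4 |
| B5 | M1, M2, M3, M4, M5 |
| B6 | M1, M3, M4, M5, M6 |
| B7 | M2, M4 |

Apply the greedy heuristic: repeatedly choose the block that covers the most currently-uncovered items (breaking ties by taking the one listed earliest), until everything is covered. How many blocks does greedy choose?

Greedy: pick B5 (covers 5 new) → pick B3 (covers 1 new). Total picks: 2.

2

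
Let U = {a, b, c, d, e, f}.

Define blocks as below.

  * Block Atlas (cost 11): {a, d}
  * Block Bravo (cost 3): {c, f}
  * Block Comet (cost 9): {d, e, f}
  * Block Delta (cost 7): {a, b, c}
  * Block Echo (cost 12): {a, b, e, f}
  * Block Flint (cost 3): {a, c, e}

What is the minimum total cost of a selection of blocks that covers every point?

16

Comet, Delta together cover every point (Comet ∪ Delta = {a, b, c, d, e, f}); total cost 9 + 7 = 16.
The greedy pick Flint, Bravo, Delta, Comet costs 22; no covering selection beats 16.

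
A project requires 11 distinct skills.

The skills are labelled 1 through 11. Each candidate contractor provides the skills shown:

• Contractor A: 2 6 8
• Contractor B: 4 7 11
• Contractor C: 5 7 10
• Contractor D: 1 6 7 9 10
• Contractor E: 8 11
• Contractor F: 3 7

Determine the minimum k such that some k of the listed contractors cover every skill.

5

Take {A, B, C, D, F}. Their union is {1, 2, 3, 4, 5, 6, 7, 8, 9, 10, 11}, which is all 11 skills.
No 4 of the 6 contractors cover everything (all 15 combinations miss at least one skill), so 5 is optimal.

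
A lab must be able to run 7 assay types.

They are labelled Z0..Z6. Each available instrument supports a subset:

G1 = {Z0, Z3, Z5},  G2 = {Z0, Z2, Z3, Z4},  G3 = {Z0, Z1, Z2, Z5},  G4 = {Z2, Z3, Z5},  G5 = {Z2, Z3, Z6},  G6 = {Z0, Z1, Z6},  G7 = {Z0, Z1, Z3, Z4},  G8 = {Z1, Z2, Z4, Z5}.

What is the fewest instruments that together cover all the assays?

3

Take {G2, G6, G8}. Their union is {Z0, Z1, Z2, Z3, Z4, Z5, Z6}, which is all 7 assays.
No 2 of the 8 instruments cover everything (all 28 combinations miss at least one assay), so 3 is optimal.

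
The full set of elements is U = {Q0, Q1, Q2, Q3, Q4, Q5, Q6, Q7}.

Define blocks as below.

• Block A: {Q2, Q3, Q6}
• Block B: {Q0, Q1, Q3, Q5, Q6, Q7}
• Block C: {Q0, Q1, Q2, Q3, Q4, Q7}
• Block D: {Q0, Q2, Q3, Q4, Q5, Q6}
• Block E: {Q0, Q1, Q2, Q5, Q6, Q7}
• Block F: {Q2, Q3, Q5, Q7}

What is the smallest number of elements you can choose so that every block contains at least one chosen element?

2

Take H = {Q6, Q7}. Each listed block contains at least one of these, so H is a hitting set of size 2.
No single element lies in every block, so at least 2 are needed and 2 is optimal.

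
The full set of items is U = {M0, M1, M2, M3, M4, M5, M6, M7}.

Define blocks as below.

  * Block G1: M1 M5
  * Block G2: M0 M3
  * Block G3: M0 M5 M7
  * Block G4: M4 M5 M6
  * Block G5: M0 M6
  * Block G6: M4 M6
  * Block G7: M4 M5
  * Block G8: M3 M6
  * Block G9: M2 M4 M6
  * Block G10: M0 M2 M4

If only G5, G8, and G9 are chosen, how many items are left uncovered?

Union of G5, G8, G9 = {M0, M2, M3, M4, M6}.
Not covered: M1, M5, M7 — 3 items.

3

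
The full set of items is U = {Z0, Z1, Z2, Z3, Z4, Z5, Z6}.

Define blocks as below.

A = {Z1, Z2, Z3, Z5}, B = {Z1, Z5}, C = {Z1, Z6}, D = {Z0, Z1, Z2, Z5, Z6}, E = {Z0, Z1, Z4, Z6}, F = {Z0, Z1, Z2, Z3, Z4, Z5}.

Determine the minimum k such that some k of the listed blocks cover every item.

D and F together: D ∪ F = {Z0, Z1, Z2, Z3, Z4, Z5, Z6} — every item is covered.
No single block has all 7 items (the largest, F, has 6), so 2 is optimal.

2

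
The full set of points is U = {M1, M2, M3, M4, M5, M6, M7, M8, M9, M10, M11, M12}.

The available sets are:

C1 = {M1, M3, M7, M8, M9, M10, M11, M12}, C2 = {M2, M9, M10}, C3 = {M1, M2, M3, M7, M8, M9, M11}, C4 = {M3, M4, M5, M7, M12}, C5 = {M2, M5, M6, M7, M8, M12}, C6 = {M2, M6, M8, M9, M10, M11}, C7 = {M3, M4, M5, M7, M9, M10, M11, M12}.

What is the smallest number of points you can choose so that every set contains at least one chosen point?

Take H = {M2, M12}. Each listed set contains at least one of these, so H is a hitting set of size 2.
The sets C4, C6 are pairwise disjoint, so any hitting set needs a separate point for each — at least 2. Hence 2 is optimal.

2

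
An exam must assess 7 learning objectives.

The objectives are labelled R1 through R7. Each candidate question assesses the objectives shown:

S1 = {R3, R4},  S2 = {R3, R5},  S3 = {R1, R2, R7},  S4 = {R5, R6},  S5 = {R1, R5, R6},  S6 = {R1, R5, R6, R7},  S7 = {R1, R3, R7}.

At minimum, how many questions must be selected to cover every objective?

3

S1 and S3 and S4 together: S1 ∪ S3 ∪ S4 = {R1, R2, R3, R4, R5, R6, R7} — every objective is covered.
Only S3 contains R2, so S3 is forced; the remaining 4 objectives need at least 2 more questions (each remaining question adds at most 2) — so at least 3 questions are needed, and 3 is optimal.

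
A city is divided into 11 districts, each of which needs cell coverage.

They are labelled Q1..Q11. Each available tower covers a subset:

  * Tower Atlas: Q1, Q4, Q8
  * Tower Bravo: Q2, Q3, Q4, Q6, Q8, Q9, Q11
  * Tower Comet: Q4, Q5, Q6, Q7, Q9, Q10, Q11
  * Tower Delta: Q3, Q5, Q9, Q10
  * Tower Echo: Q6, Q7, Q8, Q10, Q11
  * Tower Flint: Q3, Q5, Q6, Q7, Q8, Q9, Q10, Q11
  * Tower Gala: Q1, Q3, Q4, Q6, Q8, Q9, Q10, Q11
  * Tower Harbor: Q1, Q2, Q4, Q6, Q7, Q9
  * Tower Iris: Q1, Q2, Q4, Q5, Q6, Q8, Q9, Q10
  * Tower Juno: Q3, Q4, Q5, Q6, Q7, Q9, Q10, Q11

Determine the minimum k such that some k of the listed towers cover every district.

Take {Flint, Iris}. Their union is {Q1, Q2, Q3, Q4, Q5, Q6, Q7, Q8, Q9, Q10, Q11}, which is all 11 districts.
No single tower has all 11 districts (the largest, Flint, has 8), so 2 is optimal.

2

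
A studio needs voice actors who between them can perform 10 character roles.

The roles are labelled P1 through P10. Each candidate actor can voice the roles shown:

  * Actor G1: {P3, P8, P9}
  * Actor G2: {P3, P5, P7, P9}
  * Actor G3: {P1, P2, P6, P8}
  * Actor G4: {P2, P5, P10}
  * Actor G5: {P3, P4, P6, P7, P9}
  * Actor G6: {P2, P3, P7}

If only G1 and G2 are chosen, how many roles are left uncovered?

5

Union of G1, G2 = {P3, P5, P7, P8, P9}.
Not covered: P1, P2, P4, P6, P10 — 5 roles.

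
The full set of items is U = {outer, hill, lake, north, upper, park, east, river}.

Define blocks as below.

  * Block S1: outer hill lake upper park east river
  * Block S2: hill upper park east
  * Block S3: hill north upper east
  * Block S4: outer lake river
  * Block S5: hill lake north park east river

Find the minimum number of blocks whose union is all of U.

2

S1 and S5 cover everything between them: the union {outer, hill, lake, north, upper, park, east, river} is all of U.
No single block has all 8 items (the largest, S1, has 7), so 2 is optimal.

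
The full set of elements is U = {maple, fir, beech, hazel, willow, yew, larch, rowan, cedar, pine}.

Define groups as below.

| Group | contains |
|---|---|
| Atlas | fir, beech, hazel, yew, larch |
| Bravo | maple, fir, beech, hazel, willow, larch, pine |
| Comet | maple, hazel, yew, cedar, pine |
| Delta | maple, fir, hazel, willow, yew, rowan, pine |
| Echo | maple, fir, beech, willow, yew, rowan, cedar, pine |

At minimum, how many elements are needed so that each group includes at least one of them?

2

The 2 elements {larch, pine} hit every group.
No single element lies in every group, so at least 2 are needed and 2 is optimal.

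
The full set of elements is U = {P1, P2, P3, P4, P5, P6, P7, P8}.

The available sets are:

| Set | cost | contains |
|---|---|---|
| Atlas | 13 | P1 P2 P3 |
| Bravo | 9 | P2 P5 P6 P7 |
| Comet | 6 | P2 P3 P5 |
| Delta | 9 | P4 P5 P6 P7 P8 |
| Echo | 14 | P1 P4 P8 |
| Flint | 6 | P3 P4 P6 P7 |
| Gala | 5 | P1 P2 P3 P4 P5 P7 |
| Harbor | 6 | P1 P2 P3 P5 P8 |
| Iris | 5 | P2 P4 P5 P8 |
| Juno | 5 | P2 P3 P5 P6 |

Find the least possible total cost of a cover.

12

Flint, Harbor together cover every element (Flint ∪ Harbor = {P1, P2, P3, P4, P5, P6, P7, P8}); total cost 6 + 6 = 12.
The greedy pick Gala, Delta costs 14; no covering selection beats 12.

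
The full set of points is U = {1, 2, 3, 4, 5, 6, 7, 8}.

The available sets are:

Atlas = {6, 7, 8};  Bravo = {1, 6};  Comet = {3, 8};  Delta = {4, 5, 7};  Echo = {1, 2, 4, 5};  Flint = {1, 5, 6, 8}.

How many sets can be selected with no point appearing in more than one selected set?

3

Bravo, Comet, Delta are pairwise disjoint (Bravo={1,6}; Comet={3,8}; Delta={4,5,7}).
Every remaining set overlaps one of these, and no 4 of the listed sets are pairwise disjoint, so 3 is the maximum.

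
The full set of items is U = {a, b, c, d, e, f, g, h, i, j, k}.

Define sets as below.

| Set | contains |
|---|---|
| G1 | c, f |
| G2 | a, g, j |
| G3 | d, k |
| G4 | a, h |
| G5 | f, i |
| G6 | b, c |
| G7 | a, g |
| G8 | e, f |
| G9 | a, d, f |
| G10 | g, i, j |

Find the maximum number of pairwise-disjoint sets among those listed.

G3, G4, G6, G8, G10 are pairwise disjoint (G3={d,k}; G4={a,h}; G6={b,c}; G8={e,f}; G10={g,i,j}).
Every remaining set overlaps one of these, and no 6 of the listed sets are pairwise disjoint, so 5 is the maximum.

5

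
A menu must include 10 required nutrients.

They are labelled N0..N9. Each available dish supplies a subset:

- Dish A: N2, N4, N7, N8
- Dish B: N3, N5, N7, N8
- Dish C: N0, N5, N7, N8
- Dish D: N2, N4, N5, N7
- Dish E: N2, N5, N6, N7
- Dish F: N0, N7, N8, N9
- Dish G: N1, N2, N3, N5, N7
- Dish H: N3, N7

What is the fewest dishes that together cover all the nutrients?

4

A and E and F and G together: A ∪ E ∪ F ∪ G = {N0, N1, N2, N3, N4, N5, N6, N7, N8, N9} — every nutrient is covered.
No 3 of the 8 dishes cover everything (all 56 combinations miss at least one nutrient), so 4 is optimal.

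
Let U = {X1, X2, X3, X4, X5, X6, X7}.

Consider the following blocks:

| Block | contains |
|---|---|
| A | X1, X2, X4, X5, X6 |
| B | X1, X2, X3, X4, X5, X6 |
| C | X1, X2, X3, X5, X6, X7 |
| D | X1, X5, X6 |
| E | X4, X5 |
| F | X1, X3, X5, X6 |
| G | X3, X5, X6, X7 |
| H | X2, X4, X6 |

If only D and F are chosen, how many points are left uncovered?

Union of D, F = {X1, X3, X5, X6}.
Not covered: X2, X4, X7 — 3 points.

3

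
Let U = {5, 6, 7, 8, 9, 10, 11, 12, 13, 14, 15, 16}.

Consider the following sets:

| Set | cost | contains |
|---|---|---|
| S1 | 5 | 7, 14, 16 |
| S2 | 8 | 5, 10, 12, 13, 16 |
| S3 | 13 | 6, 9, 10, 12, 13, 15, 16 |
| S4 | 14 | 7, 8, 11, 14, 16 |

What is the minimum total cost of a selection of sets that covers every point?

S2, S3, S4 together cover every point (S2 ∪ S3 ∪ S4 = {5, 6, 7, 8, 9, 10, 11, 12, 13, 14, 15, 16}); total cost 8 + 13 + 14 = 35.
The greedy pick S2, S1, S3, S4 costs 40; no covering selection beats 35.

35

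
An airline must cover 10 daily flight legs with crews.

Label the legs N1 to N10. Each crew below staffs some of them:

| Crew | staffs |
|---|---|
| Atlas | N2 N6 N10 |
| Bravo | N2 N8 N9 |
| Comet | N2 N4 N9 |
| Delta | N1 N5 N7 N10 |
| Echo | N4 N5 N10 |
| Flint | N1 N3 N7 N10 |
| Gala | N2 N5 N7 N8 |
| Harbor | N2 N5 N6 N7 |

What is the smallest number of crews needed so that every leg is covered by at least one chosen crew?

Take {Comet, Flint, Gala, Harbor}. Their union is {N1, N2, N3, N4, N5, N6, N7, N8, N9, N10}, which is all 10 legs.
No 3 of the 8 crews cover everything (all 56 combinations miss at least one leg), so 4 is optimal.

4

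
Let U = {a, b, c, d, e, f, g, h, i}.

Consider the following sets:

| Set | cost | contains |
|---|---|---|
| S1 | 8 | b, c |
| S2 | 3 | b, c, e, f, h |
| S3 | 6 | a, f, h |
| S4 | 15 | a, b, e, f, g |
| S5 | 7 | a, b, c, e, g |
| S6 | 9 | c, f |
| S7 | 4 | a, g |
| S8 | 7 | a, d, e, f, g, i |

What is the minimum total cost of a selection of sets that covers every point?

10

S2, S8 together cover every point (S2 ∪ S8 = {a, b, c, d, e, f, g, h, i}); total cost 3 + 7 = 10.
No covering selection has total cost below 10.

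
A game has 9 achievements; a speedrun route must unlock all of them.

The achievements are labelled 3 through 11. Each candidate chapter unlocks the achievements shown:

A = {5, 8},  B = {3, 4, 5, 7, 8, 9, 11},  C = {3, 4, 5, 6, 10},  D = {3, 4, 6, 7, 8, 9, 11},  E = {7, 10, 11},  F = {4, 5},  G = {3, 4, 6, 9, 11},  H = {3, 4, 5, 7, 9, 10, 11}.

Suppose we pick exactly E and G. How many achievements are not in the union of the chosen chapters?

2

Union of E, G = {3, 4, 6, 7, 9, 10, 11}.
Not covered: 5, 8 — 2 achievements.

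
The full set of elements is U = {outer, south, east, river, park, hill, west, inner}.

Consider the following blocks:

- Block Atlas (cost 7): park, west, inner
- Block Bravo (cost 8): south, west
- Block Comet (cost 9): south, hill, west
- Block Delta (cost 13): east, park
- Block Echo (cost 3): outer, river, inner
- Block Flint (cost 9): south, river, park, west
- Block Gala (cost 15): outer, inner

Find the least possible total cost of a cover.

25

Comet, Delta, Echo together cover every element (Comet ∪ Delta ∪ Echo = {outer, south, east, river, park, hill, west, inner}); total cost 9 + 13 + 3 = 25.
No covering selection has total cost below 25.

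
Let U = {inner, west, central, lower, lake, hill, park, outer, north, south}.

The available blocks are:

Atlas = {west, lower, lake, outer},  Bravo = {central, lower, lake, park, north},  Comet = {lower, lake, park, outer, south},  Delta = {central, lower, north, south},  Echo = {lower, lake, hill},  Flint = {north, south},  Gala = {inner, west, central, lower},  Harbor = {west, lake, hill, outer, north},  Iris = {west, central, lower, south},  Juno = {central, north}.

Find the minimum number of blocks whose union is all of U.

3

Comet and Gala and Harbor together: Comet ∪ Gala ∪ Harbor = {inner, west, central, lower, lake, hill, park, outer, north, south} — every element is covered.
Only Gala contains inner, so Gala is forced; the remaining 6 elements need at least 2 more blocks (each remaining block adds at most 4) — so at least 3 blocks are needed, and 3 is optimal.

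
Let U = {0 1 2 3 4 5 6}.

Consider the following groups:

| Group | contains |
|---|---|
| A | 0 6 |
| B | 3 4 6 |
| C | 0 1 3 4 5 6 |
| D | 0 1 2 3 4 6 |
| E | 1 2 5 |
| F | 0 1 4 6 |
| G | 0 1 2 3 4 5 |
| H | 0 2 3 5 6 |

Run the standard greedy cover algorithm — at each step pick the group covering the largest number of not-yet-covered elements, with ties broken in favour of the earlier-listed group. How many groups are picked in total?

Greedy: pick C (covers 6 new) → pick D (covers 1 new). Total picks: 2.

2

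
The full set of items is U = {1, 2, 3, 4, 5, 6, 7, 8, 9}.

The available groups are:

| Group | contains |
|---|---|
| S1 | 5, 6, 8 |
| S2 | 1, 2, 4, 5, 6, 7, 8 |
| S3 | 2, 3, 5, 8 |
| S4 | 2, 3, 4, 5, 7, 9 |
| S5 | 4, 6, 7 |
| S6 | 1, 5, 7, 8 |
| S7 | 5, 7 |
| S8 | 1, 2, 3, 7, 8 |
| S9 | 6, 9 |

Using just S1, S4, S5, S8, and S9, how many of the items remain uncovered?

Union of S1, S4, S5, S8, S9 = {1, 2, 3, 4, 5, 6, 7, 8, 9} — that's every item, so 0 are uncovered.

0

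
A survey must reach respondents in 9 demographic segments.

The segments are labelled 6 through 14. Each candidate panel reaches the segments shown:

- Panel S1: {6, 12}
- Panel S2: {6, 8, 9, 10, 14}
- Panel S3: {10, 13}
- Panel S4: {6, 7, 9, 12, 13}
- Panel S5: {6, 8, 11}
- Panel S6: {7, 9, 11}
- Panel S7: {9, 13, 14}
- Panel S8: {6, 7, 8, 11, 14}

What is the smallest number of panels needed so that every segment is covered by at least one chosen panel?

3

S2 and S4 and S6 together: S2 ∪ S4 ∪ S6 = {6, 7, 8, 9, 10, 11, 12, 13, 14} — every segment is covered.
No 2 of the 8 panels cover everything (all 28 combinations miss at least one segment), so 3 is optimal.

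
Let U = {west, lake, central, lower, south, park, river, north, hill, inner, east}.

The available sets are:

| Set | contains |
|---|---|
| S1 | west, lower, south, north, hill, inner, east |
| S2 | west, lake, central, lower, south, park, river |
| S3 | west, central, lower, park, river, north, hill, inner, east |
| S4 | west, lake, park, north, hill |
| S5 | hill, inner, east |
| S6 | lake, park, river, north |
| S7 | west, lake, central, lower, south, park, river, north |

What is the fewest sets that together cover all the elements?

2

S3 and S7 together: S3 ∪ S7 = {west, lake, central, lower, south, park, river, north, hill, inner, east} — every element is covered.
No single set has all 11 elements (the largest, S3, has 9), so 2 is optimal.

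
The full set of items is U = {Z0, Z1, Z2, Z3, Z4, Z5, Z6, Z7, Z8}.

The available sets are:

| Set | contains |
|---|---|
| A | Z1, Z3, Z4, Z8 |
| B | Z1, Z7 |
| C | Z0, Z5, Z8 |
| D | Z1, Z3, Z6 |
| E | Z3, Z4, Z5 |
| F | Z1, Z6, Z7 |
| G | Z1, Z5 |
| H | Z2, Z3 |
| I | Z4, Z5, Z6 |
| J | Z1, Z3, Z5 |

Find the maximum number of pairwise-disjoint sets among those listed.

3

B, H, I are pairwise disjoint (B={Z1,Z7}; H={Z2,Z3}; I={Z4,Z5,Z6}).
Every remaining set overlaps one of these, and no 4 of the listed sets are pairwise disjoint, so 3 is the maximum.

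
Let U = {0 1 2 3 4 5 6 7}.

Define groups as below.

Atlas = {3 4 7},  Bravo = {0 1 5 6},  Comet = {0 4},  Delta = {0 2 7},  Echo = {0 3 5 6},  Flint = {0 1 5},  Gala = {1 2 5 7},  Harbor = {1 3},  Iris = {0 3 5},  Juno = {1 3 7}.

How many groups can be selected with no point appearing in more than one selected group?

Atlas, Bravo are pairwise disjoint (Atlas={3,4,7}; Bravo={0,1,5,6}).
Every remaining group overlaps one of these, and no 3 of the listed groups are pairwise disjoint, so 2 is the maximum.

2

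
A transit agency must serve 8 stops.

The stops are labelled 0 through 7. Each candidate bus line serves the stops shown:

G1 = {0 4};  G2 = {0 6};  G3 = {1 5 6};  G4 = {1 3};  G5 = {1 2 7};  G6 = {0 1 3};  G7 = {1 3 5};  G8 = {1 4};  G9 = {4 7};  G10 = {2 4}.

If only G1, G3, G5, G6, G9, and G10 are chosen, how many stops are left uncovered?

Union of G1, G3, G5, G6, G9, G10 = {0, 1, 2, 3, 4, 5, 6, 7} — that's every stop, so 0 are uncovered.

0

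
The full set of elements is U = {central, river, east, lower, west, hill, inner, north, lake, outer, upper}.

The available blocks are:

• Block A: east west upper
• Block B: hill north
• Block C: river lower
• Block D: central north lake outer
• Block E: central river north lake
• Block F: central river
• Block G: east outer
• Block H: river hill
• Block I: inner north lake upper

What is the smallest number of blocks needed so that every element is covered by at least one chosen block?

5

A, C, D, H, and I cover everything between them: the union {central, river, east, lower, west, hill, inner, north, lake, outer, upper} is all of U.
Only I contains inner, so I is forced; the remaining 7 elements need at least 4 more blocks (each remaining block adds at most 2) — so at least 5 blocks are needed, and 5 is optimal.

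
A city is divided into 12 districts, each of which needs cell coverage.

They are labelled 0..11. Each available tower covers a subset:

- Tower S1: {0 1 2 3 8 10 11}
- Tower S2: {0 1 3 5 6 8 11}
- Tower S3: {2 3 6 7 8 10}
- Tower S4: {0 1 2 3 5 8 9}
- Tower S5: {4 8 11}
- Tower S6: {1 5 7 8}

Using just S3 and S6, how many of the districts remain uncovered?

Union of S3, S6 = {1, 2, 3, 5, 6, 7, 8, 10}.
Not covered: 0, 4, 9, 11 — 4 districts.

4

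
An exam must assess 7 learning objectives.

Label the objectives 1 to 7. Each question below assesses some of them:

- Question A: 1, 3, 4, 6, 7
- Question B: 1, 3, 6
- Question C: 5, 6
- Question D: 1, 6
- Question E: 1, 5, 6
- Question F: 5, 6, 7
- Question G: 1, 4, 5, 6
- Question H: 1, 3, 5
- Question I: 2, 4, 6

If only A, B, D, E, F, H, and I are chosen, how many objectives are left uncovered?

Union of A, B, D, E, F, H, I = {1, 2, 3, 4, 5, 6, 7} — that's every objective, so 0 are uncovered.

0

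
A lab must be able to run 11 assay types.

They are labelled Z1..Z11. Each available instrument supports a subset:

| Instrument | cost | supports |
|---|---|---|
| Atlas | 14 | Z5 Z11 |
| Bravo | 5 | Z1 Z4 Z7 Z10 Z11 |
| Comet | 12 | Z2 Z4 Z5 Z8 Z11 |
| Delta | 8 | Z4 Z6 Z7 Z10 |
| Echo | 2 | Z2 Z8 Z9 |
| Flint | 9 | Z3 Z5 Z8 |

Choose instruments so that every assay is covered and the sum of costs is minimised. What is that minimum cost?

24

Bravo, Delta, Echo, Flint together cover every assay (Bravo ∪ Delta ∪ Echo ∪ Flint = {Z1, Z2, Z3, Z4, Z5, Z6, Z7, Z8, Z9, Z10, Z11}); total cost 5 + 8 + 2 + 9 = 24.
No covering selection has total cost below 24.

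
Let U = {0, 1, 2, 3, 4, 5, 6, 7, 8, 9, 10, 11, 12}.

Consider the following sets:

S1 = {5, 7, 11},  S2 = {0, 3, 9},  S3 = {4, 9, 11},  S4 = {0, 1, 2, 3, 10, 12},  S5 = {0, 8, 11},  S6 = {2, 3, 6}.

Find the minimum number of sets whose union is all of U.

S1 and S3 and S4 and S5 and S6 together: S1 ∪ S3 ∪ S4 ∪ S5 ∪ S6 = {0, 1, 2, 3, 4, 5, 6, 7, 8, 9, 10, 11, 12} — every element is covered.
No 4 of the 6 sets cover everything (all 15 combinations miss at least one element), so 5 is optimal.

5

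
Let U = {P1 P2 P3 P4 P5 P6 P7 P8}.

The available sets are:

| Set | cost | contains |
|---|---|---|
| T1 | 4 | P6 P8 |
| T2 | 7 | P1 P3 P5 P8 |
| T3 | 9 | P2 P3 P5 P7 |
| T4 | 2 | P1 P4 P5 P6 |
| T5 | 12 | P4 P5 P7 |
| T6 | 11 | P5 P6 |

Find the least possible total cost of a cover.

15

T1, T3, T4 together cover every element (T1 ∪ T3 ∪ T4 = {P1, P2, P3, P4, P5, P6, P7, P8}); total cost 4 + 9 + 2 = 15.
No covering selection has total cost below 15.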